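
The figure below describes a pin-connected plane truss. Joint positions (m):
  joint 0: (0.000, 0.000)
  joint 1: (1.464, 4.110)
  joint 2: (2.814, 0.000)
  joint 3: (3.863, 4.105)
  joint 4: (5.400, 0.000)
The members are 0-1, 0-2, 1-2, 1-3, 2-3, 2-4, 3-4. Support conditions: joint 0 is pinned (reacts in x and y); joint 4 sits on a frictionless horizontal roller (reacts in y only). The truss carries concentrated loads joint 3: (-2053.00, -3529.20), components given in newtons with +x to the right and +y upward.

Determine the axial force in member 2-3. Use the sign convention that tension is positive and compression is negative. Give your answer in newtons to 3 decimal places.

N=5 nodes, M=7 members, R=3 reactions → 2N=10, M+R=10
member 0 (0-1): L=4.3630, (cx,cy)=(0.3356,0.9420)
member 1 (0-2): L=2.8140, (cx,cy)=(1.0000,0.0000)
member 2 (1-2): L=4.3260, (cx,cy)=(0.3121,-0.9501)
member 3 (1-3): L=2.3990, (cx,cy)=(1.0000,-0.0021)
member 4 (2-3): L=4.2369, (cx,cy)=(0.2476,0.9689)
member 5 (2-4): L=2.5860, (cx,cy)=(1.0000,0.0000)
member 6 (3-4): L=4.3833, (cx,cy)=(0.3506,-0.9365)
solve A·x = −loads:
  F[0-1] = -2723.0533 N (compression)
  F[0-2] = -1139.2734 N (compression)
  F[1-2] = +2703.8661 N (tension)
  F[1-3] = -1757.5093 N (compression)
  F[2-3] = -2651.3865 N (compression)
  F[2-4] = +360.9516 N (tension)
  F[3-4] = -1029.3834 N (compression)
  Rx@0 = +2053.0000 N
  Ry@0 = +2565.1751 N
  Ry@4 = +964.0249 N

-2651.387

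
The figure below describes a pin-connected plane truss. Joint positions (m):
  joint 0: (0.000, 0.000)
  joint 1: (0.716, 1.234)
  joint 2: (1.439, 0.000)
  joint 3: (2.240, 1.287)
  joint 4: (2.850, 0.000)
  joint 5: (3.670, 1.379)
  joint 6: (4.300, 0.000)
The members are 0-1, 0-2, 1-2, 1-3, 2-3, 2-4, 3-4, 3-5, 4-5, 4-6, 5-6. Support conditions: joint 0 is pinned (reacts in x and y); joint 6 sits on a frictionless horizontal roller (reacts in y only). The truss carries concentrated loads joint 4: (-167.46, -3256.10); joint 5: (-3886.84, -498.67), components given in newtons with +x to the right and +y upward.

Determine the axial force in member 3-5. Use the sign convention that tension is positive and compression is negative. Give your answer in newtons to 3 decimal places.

-5205.870

N=7 nodes, M=11 members, R=3 reactions → 2N=14, M+R=14
member 0 (0-1): L=1.4267, (cx,cy)=(0.5019,0.8649)
member 1 (0-2): L=1.4390, (cx,cy)=(1.0000,0.0000)
member 2 (1-2): L=1.4302, (cx,cy)=(0.5055,-0.8628)
member 3 (1-3): L=1.5249, (cx,cy)=(0.9994,0.0348)
member 4 (2-3): L=1.5159, (cx,cy)=(0.5284,0.8490)
member 5 (2-4): L=1.4110, (cx,cy)=(1.0000,0.0000)
member 6 (3-4): L=1.4242, (cx,cy)=(0.4283,-0.9036)
member 7 (3-5): L=1.4330, (cx,cy)=(0.9979,0.0642)
member 8 (4-5): L=1.6044, (cx,cy)=(0.5111,0.8595)
member 9 (4-6): L=1.4500, (cx,cy)=(1.0000,0.0000)
member 10 (5-6): L=1.5161, (cx,cy)=(0.4155,-0.9096)
solve A·x = −loads:
  F[0-1] = -2795.0285 N (compression)
  F[0-2] = -2651.5732 N (compression)
  F[1-2] = +2690.5747 N (tension)
  F[1-3] = -2764.5420 N (compression)
  F[2-3] = -2734.3600 N (compression)
  F[2-4] = +153.3994 N (tension)
  F[3-4] = +2305.4776 N (tension)
  F[3-5] = -5205.8704 N (compression)
  F[4-5] = +1364.4615 N (tension)
  F[4-6] = +610.9133 N (tension)
  F[5-6] = -1470.1618 N (compression)
  Rx@0 = +4054.3000 N
  Ry@0 = +2417.5487 N
  Ry@6 = +1337.2213 N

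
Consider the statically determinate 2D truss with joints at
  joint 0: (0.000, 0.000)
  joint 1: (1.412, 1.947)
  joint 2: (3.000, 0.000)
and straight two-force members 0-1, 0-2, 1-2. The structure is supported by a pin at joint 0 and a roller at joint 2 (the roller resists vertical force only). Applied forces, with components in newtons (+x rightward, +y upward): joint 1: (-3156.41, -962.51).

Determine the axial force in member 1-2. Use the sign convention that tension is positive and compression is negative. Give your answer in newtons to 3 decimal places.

2058.877

N=3 nodes, M=3 members, R=3 reactions → 2N=6, M+R=6
member 0 (0-1): L=2.4051, (cx,cy)=(0.5871,0.8095)
member 1 (0-2): L=3.0000, (cx,cy)=(1.0000,0.0000)
member 2 (1-2): L=2.5125, (cx,cy)=(0.6320,-0.7749)
solve A·x = −loads:
  F[0-1] = -3159.8704 N (compression)
  F[0-2] = -1301.3026 N (compression)
  F[1-2] = +2058.8765 N (tension)
  Rx@0 = +3156.4100 N
  Ry@0 = +2557.9987 N
  Ry@2 = -1595.4887 N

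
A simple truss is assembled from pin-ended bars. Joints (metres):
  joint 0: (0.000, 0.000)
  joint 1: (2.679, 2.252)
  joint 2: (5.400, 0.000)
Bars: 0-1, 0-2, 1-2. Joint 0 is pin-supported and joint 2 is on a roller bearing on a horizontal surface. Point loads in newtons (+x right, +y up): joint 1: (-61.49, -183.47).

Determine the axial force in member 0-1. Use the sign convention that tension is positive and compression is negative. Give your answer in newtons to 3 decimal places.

N=3 nodes, M=3 members, R=3 reactions → 2N=6, M+R=6
member 0 (0-1): L=3.4998, (cx,cy)=(0.7655,0.6435)
member 1 (0-2): L=5.4000, (cx,cy)=(1.0000,0.0000)
member 2 (1-2): L=3.5320, (cx,cy)=(0.7704,-0.6376)
solve A·x = −loads:
  F[0-1] = -183.5248 N (compression)
  F[0-2] = +78.9935 N (tension)
  F[1-2] = -102.5389 N (compression)
  Rx@0 = +61.4900 N
  Ry@0 = +118.0921 N
  Ry@2 = +65.3779 N

-183.525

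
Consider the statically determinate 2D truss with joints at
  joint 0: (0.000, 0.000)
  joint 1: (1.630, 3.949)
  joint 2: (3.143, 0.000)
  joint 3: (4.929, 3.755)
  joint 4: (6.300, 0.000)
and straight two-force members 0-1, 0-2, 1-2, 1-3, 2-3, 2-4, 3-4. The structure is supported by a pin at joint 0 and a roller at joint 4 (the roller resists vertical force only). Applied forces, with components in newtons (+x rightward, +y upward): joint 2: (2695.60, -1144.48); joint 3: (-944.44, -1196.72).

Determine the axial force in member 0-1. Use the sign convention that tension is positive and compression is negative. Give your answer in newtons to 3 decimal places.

-1511.173

N=5 nodes, M=7 members, R=3 reactions → 2N=10, M+R=10
member 0 (0-1): L=4.2722, (cx,cy)=(0.3815,0.9244)
member 1 (0-2): L=3.1430, (cx,cy)=(1.0000,0.0000)
member 2 (1-2): L=4.2289, (cx,cy)=(0.3578,-0.9338)
member 3 (1-3): L=3.3047, (cx,cy)=(0.9983,-0.0587)
member 4 (2-3): L=4.1581, (cx,cy)=(0.4295,0.9031)
member 5 (2-4): L=3.1570, (cx,cy)=(1.0000,0.0000)
member 6 (3-4): L=3.9975, (cx,cy)=(0.3430,-0.9393)
solve A·x = −loads:
  F[0-1] = -1511.1727 N (compression)
  F[0-2] = +2327.7305 N (tension)
  F[1-2] = +1567.4972 N (tension)
  F[1-3] = -1139.3459 N (compression)
  F[2-3] = -353.5345 N (compression)
  F[2-4] = +344.7921 N (tension)
  F[3-4] = -1005.3186 N (compression)
  Rx@0 = -1751.1600 N
  Ry@0 = +1396.8569 N
  Ry@4 = +944.3431 N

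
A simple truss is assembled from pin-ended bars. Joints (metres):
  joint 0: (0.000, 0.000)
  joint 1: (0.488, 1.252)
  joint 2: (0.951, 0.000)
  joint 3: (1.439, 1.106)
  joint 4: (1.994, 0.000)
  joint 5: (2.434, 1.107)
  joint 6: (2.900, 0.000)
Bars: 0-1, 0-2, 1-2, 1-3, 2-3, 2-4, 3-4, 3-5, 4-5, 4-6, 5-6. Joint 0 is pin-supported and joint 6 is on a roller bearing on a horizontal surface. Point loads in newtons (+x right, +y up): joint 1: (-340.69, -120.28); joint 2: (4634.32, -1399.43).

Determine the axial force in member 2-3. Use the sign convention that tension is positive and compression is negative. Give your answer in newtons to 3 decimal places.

270.995

N=7 nodes, M=11 members, R=3 reactions → 2N=14, M+R=14
member 0 (0-1): L=1.3437, (cx,cy)=(0.3632,0.9317)
member 1 (0-2): L=0.9510, (cx,cy)=(1.0000,0.0000)
member 2 (1-2): L=1.3349, (cx,cy)=(0.3469,-0.9379)
member 3 (1-3): L=0.9621, (cx,cy)=(0.9884,-0.1517)
member 4 (2-3): L=1.2089, (cx,cy)=(0.4037,0.9149)
member 5 (2-4): L=1.0430, (cx,cy)=(1.0000,0.0000)
member 6 (3-4): L=1.2374, (cx,cy)=(0.4485,-0.8938)
member 7 (3-5): L=0.9950, (cx,cy)=(1.0000,0.0010)
member 8 (4-5): L=1.1912, (cx,cy)=(0.3694,0.9293)
member 9 (4-6): L=0.9060, (cx,cy)=(1.0000,0.0000)
member 10 (5-6): L=1.2011, (cx,cy)=(0.3880,-0.9217)
solve A·x = −loads:
  F[0-1] = -1274.6650 N (compression)
  F[0-2] = +4756.5430 N (tension)
  F[1-2] = +1227.7123 N (tension)
  F[1-3] = -554.4769 N (compression)
  F[2-3] = +270.9954 N (tension)
  F[2-4] = +438.6602 N (tension)
  F[3-4] = -371.8432 N (compression)
  F[3-5] = -271.8864 N (compression)
  F[4-5] = +357.6361 N (tension)
  F[4-6] = +139.7885 N (tension)
  F[5-6] = -360.2958 N (compression)
  Rx@0 = -4293.6300 N
  Ry@0 = +1187.6373 N
  Ry@6 = +332.0727 N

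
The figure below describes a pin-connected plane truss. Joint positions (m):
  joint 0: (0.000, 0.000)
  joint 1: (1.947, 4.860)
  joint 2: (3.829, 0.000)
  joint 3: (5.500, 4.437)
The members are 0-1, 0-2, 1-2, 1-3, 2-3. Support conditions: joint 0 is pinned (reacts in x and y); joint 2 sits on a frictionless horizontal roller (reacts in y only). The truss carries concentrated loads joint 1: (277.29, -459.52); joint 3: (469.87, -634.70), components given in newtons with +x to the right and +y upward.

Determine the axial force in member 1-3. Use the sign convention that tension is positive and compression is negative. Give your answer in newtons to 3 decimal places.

683.272

N=4 nodes, M=5 members, R=3 reactions → 2N=8, M+R=8
member 0 (0-1): L=5.2355, (cx,cy)=(0.3719,0.9283)
member 1 (0-2): L=3.8290, (cx,cy)=(1.0000,0.0000)
member 2 (1-2): L=5.2117, (cx,cy)=(0.3611,-0.9325)
member 3 (1-3): L=3.5781, (cx,cy)=(0.9930,-0.1182)
member 4 (2-3): L=4.7412, (cx,cy)=(0.3524,0.9358)
solve A·x = −loads:
  F[0-1] = +1020.7714 N (tension)
  F[0-2] = +367.5508 N (tension)
  F[1-2] = -1595.5187 N (compression)
  F[1-3] = +683.2724 N (tension)
  F[2-3] = -591.9039 N (compression)
  Rx@0 = -747.1600 N
  Ry@0 = -947.5606 N
  Ry@2 = +2041.7806 N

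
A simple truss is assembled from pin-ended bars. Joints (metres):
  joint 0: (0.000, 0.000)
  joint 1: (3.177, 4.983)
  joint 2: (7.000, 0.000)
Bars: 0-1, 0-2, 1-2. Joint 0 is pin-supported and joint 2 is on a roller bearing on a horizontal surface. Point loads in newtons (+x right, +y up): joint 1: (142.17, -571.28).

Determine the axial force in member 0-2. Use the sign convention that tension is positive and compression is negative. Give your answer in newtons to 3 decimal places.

276.567

N=3 nodes, M=3 members, R=3 reactions → 2N=6, M+R=6
member 0 (0-1): L=5.9096, (cx,cy)=(0.5376,0.8432)
member 1 (0-2): L=7.0000, (cx,cy)=(1.0000,0.0000)
member 2 (1-2): L=6.2806, (cx,cy)=(0.6087,-0.7934)
solve A·x = −loads:
  F[0-1] = -249.9946 N (compression)
  F[0-2] = +276.5666 N (tension)
  F[1-2] = -454.3544 N (compression)
  Rx@0 = -142.1700 N
  Ry@0 = +210.7958 N
  Ry@2 = +360.4842 N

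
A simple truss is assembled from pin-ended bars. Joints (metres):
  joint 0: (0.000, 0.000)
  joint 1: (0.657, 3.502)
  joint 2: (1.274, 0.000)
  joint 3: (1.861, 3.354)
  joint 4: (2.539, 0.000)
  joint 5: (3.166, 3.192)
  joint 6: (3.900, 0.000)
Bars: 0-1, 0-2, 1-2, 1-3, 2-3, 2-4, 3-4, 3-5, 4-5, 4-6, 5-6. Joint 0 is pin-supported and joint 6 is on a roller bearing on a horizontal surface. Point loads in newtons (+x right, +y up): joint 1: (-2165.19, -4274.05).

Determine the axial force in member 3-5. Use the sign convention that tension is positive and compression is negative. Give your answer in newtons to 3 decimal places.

513.466

N=7 nodes, M=11 members, R=3 reactions → 2N=14, M+R=14
member 0 (0-1): L=3.5631, (cx,cy)=(0.1844,0.9829)
member 1 (0-2): L=1.2740, (cx,cy)=(1.0000,0.0000)
member 2 (1-2): L=3.5559, (cx,cy)=(0.1735,-0.9848)
member 3 (1-3): L=1.2131, (cx,cy)=(0.9925,-0.1220)
member 4 (2-3): L=3.4050, (cx,cy)=(0.1724,0.9850)
member 5 (2-4): L=1.2650, (cx,cy)=(1.0000,0.0000)
member 6 (3-4): L=3.4218, (cx,cy)=(0.1981,-0.9802)
member 7 (3-5): L=1.3150, (cx,cy)=(0.9924,-0.1232)
member 8 (4-5): L=3.2530, (cx,cy)=(0.1927,0.9812)
member 9 (4-6): L=1.3610, (cx,cy)=(1.0000,0.0000)
member 10 (5-6): L=3.2753, (cx,cy)=(0.2241,-0.9746)
solve A·x = −loads:
  F[0-1] = -5594.1895 N (compression)
  F[0-2] = -1133.6763 N (compression)
  F[1-2] = +1125.9551 N (tension)
  F[1-3] = +945.3713 N (tension)
  F[2-3] = -1125.7307 N (compression)
  F[2-4] = -744.2390 N (compression)
  F[3-4] = +1184.4444 N (tension)
  F[3-5] = +513.4656 N (tension)
  F[4-5] = -1183.1469 N (compression)
  F[4-6] = -281.5084 N (compression)
  F[5-6] = +1256.1661 N (tension)
  Rx@0 = +2165.1900 N
  Ry@0 = +5498.2665 N
  Ry@6 = -1224.2165 N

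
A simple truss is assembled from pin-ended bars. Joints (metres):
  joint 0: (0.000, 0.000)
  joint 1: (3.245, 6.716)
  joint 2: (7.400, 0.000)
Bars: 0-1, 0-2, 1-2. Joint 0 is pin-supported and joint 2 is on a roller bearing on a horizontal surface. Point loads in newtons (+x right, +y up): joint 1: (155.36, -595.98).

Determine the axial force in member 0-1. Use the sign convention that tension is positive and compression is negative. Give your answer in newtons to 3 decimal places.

-215.053

N=3 nodes, M=3 members, R=3 reactions → 2N=6, M+R=6
member 0 (0-1): L=7.4589, (cx,cy)=(0.4351,0.9004)
member 1 (0-2): L=7.4000, (cx,cy)=(1.0000,0.0000)
member 2 (1-2): L=7.8974, (cx,cy)=(0.5261,-0.8504)
solve A·x = −loads:
  F[0-1] = -215.0533 N (compression)
  F[0-2] = +248.9195 N (tension)
  F[1-2] = -473.1199 N (compression)
  Rx@0 = -155.3600 N
  Ry@0 = +193.6350 N
  Ry@2 = +402.3450 N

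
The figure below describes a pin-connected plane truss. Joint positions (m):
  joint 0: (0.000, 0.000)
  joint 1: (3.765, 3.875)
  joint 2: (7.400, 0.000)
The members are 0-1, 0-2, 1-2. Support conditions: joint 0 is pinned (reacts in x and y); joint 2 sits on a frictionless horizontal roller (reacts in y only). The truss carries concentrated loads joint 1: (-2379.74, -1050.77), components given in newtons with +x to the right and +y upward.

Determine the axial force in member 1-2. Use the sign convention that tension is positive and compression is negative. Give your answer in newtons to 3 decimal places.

975.596

N=3 nodes, M=3 members, R=3 reactions → 2N=6, M+R=6
member 0 (0-1): L=5.4029, (cx,cy)=(0.6969,0.7172)
member 1 (0-2): L=7.4000, (cx,cy)=(1.0000,0.0000)
member 2 (1-2): L=5.3131, (cx,cy)=(0.6842,-0.7293)
solve A·x = −loads:
  F[0-1] = -2457.1531 N (compression)
  F[0-2] = -667.4638 N (compression)
  F[1-2] = +975.5957 N (tension)
  Rx@0 = +2379.7400 N
  Ry@0 = +1762.3029 N
  Ry@2 = -711.5329 N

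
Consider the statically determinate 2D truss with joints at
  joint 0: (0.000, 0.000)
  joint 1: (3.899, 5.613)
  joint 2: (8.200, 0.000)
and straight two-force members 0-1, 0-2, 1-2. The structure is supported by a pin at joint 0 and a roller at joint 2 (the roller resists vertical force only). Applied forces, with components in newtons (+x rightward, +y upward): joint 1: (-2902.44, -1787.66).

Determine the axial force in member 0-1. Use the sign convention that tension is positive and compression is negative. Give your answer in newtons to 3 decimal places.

N=3 nodes, M=3 members, R=3 reactions → 2N=6, M+R=6
member 0 (0-1): L=6.8343, (cx,cy)=(0.5705,0.8213)
member 1 (0-2): L=8.2000, (cx,cy)=(1.0000,0.0000)
member 2 (1-2): L=7.0714, (cx,cy)=(0.6082,-0.7938)
solve A·x = −loads:
  F[0-1] = -3560.7213 N (compression)
  F[0-2] = -871.0387 N (compression)
  F[1-2] = +1432.0956 N (tension)
  Rx@0 = +2902.4400 N
  Ry@0 = +2924.4050 N
  Ry@2 = -1136.7450 N

-3560.721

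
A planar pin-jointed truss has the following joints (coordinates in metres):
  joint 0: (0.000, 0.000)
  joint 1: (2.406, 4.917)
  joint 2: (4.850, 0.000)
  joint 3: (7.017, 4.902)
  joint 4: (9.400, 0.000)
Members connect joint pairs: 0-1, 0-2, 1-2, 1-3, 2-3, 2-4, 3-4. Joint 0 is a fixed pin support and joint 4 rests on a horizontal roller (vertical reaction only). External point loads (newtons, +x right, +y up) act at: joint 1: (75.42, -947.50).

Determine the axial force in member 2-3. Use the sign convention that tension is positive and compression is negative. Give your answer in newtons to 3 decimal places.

307.364

N=5 nodes, M=7 members, R=3 reactions → 2N=10, M+R=10
member 0 (0-1): L=5.4741, (cx,cy)=(0.4395,0.8982)
member 1 (0-2): L=4.8500, (cx,cy)=(1.0000,0.0000)
member 2 (1-2): L=5.4909, (cx,cy)=(0.4451,-0.8955)
member 3 (1-3): L=4.6110, (cx,cy)=(1.0000,-0.0033)
member 4 (2-3): L=5.3596, (cx,cy)=(0.4043,0.9146)
member 5 (2-4): L=4.5500, (cx,cy)=(1.0000,0.0000)
member 6 (3-4): L=5.4505, (cx,cy)=(0.4372,-0.8994)
solve A·x = −loads:
  F[0-1] = -740.9337 N (compression)
  F[0-2] = +401.0786 N (tension)
  F[1-2] = -313.9325 N (compression)
  F[1-3] = -261.3487 N (compression)
  F[2-3] = +307.3640 N (tension)
  F[2-4] = +137.0739 N (tension)
  F[3-4] = -313.5232 N (compression)
  Rx@0 = -75.4200 N
  Ry@0 = +665.5292 N
  Ry@4 = +281.9708 N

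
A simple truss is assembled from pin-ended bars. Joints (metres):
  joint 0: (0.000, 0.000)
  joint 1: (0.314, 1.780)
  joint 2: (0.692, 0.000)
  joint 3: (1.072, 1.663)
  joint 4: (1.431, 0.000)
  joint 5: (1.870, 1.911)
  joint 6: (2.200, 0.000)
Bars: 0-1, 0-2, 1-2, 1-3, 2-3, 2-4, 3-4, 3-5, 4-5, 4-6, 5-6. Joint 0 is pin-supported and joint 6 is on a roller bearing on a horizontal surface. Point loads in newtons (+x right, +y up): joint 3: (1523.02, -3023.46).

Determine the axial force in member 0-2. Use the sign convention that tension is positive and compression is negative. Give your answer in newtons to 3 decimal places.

N=7 nodes, M=11 members, R=3 reactions → 2N=14, M+R=14
member 0 (0-1): L=1.8075, (cx,cy)=(0.1737,0.9848)
member 1 (0-2): L=0.6920, (cx,cy)=(1.0000,0.0000)
member 2 (1-2): L=1.8197, (cx,cy)=(0.2077,-0.9782)
member 3 (1-3): L=0.7670, (cx,cy)=(0.9883,-0.1525)
member 4 (2-3): L=1.7059, (cx,cy)=(0.2228,0.9749)
member 5 (2-4): L=0.7390, (cx,cy)=(1.0000,0.0000)
member 6 (3-4): L=1.7013, (cx,cy)=(0.2110,-0.9775)
member 7 (3-5): L=0.8356, (cx,cy)=(0.9549,0.2968)
member 8 (4-5): L=1.9608, (cx,cy)=(0.2239,0.9746)
member 9 (4-6): L=0.7690, (cx,cy)=(1.0000,0.0000)
member 10 (5-6): L=1.9393, (cx,cy)=(0.1702,-0.9854)
solve A·x = −loads:
  F[0-1] = -405.1055 N (compression)
  F[0-2] = +1593.3958 N (tension)
  F[1-2] = +433.1449 N (tension)
  F[1-3] = -162.2508 N (compression)
  F[2-3] = -434.6172 N (compression)
  F[2-4] = +1780.1877 N (tension)
  F[3-4] = -3046.5663 N (compression)
  F[3-5] = -1190.9760 N (compression)
  F[4-5] = +3055.5341 N (tension)
  F[4-6] = +453.2128 N (tension)
  F[5-6] = -2663.3582 N (compression)
  Rx@0 = -1523.0200 N
  Ry@0 = +398.9457 N
  Ry@6 = +2624.5143 N

1593.396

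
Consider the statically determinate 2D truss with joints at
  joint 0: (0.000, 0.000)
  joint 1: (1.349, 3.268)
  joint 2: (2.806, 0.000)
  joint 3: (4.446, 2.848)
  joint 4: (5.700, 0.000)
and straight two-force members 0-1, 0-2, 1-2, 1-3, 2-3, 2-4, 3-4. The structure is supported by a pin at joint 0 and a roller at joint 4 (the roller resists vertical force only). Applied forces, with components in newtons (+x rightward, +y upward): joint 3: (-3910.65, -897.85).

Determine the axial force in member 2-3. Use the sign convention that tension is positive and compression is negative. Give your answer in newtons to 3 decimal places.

N=5 nodes, M=7 members, R=3 reactions → 2N=10, M+R=10
member 0 (0-1): L=3.5355, (cx,cy)=(0.3816,0.9243)
member 1 (0-2): L=2.8060, (cx,cy)=(1.0000,0.0000)
member 2 (1-2): L=3.5781, (cx,cy)=(0.4072,-0.9133)
member 3 (1-3): L=3.1253, (cx,cy)=(0.9909,-0.1344)
member 4 (2-3): L=3.2864, (cx,cy)=(0.4990,0.8666)
member 5 (2-4): L=2.8940, (cx,cy)=(1.0000,0.0000)
member 6 (3-4): L=3.1119, (cx,cy)=(0.4030,-0.9152)
solve A·x = −loads:
  F[0-1] = -2327.5752 N (compression)
  F[0-2] = -3022.5391 N (compression)
  F[1-2] = +2647.5695 N (tension)
  F[1-3] = -1984.2031 N (compression)
  F[2-3] = -2790.3915 N (compression)
  F[2-4] = -551.9845 N (compression)
  F[3-4] = +1369.7718 N (tension)
  Rx@0 = +3910.6500 N
  Ry@0 = +2151.4798 N
  Ry@4 = -1253.6298 N

-2790.391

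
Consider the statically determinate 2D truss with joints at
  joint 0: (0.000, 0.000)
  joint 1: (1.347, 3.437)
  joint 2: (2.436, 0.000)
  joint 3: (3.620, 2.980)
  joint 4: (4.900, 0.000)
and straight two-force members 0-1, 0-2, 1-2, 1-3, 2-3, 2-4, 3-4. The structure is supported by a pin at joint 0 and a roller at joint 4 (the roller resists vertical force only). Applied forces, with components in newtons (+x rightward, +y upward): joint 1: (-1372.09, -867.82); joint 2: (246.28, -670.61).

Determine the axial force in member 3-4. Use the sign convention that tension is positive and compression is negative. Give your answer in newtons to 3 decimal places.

424.969

N=5 nodes, M=7 members, R=3 reactions → 2N=10, M+R=10
member 0 (0-1): L=3.6915, (cx,cy)=(0.3649,0.9311)
member 1 (0-2): L=2.4360, (cx,cy)=(1.0000,0.0000)
member 2 (1-2): L=3.6054, (cx,cy)=(0.3020,-0.9533)
member 3 (1-3): L=2.3185, (cx,cy)=(0.9804,-0.1971)
member 4 (2-3): L=3.2066, (cx,cy)=(0.3692,0.9293)
member 5 (2-4): L=2.4640, (cx,cy)=(1.0000,0.0000)
member 6 (3-4): L=3.2433, (cx,cy)=(0.3947,-0.9188)
solve A·x = −loads:
  F[0-1] = -2071.7475 N (compression)
  F[0-2] = -369.8509 N (compression)
  F[1-2] = +1050.0141 N (tension)
  F[1-3] = +304.9602 N (tension)
  F[2-3] = -355.4814 N (compression)
  F[2-4] = -167.7196 N (compression)
  F[3-4] = +424.9687 N (tension)
  Rx@0 = +1125.8100 N
  Ry@0 = +1928.9022 N
  Ry@4 = -390.4722 N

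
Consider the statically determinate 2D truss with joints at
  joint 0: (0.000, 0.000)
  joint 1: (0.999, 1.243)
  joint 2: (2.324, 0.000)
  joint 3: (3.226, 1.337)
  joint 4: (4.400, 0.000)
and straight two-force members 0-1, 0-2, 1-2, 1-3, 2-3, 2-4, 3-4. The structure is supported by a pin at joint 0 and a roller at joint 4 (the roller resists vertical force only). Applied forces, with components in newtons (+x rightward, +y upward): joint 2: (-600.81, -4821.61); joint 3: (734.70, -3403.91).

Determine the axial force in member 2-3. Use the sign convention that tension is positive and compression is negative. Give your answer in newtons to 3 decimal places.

N=5 nodes, M=7 members, R=3 reactions → 2N=10, M+R=10
member 0 (0-1): L=1.5947, (cx,cy)=(0.6265,0.7795)
member 1 (0-2): L=2.3240, (cx,cy)=(1.0000,0.0000)
member 2 (1-2): L=1.8168, (cx,cy)=(0.7293,-0.6842)
member 3 (1-3): L=2.2290, (cx,cy)=(0.9991,0.0422)
member 4 (2-3): L=1.6128, (cx,cy)=(0.5593,0.8290)
member 5 (2-4): L=2.0760, (cx,cy)=(1.0000,0.0000)
member 6 (3-4): L=1.7793, (cx,cy)=(0.6598,-0.7514)
solve A·x = −loads:
  F[0-1] = -3797.3735 N (compression)
  F[0-2] = +2512.7636 N (tension)
  F[1-2] = +3999.4931 N (tension)
  F[1-3] = -5300.4754 N (compression)
  F[2-3] = +2515.4132 N (tension)
  F[2-4] = +4623.6636 N (tension)
  F[3-4] = -7007.4975 N (compression)
  Rx@0 = -133.8900 N
  Ry@0 = +2959.8997 N
  Ry@4 = +5265.6203 N

2515.413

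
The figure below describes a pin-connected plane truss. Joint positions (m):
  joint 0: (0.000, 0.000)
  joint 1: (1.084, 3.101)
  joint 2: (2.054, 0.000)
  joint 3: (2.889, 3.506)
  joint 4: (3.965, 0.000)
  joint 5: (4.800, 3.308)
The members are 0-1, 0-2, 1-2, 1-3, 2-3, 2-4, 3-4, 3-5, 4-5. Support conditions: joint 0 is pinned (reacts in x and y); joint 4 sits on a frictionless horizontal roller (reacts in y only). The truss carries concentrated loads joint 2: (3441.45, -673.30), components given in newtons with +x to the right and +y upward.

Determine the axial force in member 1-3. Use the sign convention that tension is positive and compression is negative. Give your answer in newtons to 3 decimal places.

-205.841

N=6 nodes, M=9 members, R=3 reactions → 2N=12, M+R=12
member 0 (0-1): L=3.2850, (cx,cy)=(0.3300,0.9440)
member 1 (0-2): L=2.0540, (cx,cy)=(1.0000,0.0000)
member 2 (1-2): L=3.2492, (cx,cy)=(0.2985,-0.9544)
member 3 (1-3): L=1.8499, (cx,cy)=(0.9757,0.2189)
member 4 (2-3): L=3.6041, (cx,cy)=(0.2317,0.9728)
member 5 (2-4): L=1.9110, (cx,cy)=(1.0000,0.0000)
member 6 (3-4): L=3.6674, (cx,cy)=(0.2934,-0.9560)
member 7 (3-5): L=1.9212, (cx,cy)=(0.9947,-0.1031)
member 8 (4-5): L=3.4118, (cx,cy)=(0.2447,0.9696)
solve A·x = −loads:
  F[0-1] = -343.7640 N (compression)
  F[0-2] = +3554.8867 N (tension)
  F[1-2] = +292.7952 N (tension)
  F[1-3] = -205.8409 N (compression)
  F[2-3] = +404.8730 N (tension)
  F[2-4] = +107.0450 N (tension)
  F[3-4] = -364.8481 N (compression)
  F[3-5] = -0.0000 N (tension)
  F[4-5] = +0.0000 N (tension)
  Rx@0 = -3441.4500 N
  Ry@0 = +324.5085 N
  Ry@4 = +348.7915 N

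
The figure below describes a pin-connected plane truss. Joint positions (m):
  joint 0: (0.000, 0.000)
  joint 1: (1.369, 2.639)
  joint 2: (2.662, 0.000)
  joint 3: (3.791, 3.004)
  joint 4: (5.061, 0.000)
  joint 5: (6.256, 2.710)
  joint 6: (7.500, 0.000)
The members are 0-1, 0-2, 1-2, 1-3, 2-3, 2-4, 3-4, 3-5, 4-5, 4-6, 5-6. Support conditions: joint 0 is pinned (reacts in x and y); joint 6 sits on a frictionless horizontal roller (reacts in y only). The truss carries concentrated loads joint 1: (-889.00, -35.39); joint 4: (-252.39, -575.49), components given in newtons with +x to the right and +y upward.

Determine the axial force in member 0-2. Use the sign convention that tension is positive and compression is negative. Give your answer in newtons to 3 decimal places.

-867.025

N=7 nodes, M=11 members, R=3 reactions → 2N=14, M+R=14
member 0 (0-1): L=2.9730, (cx,cy)=(0.4605,0.8877)
member 1 (0-2): L=2.6620, (cx,cy)=(1.0000,0.0000)
member 2 (1-2): L=2.9387, (cx,cy)=(0.4400,-0.8980)
member 3 (1-3): L=2.4493, (cx,cy)=(0.9888,0.1490)
member 4 (2-3): L=3.2092, (cx,cy)=(0.3518,0.9361)
member 5 (2-4): L=2.3990, (cx,cy)=(1.0000,0.0000)
member 6 (3-4): L=3.2614, (cx,cy)=(0.3894,-0.9211)
member 7 (3-5): L=2.4825, (cx,cy)=(0.9930,-0.1184)
member 8 (4-5): L=2.9618, (cx,cy)=(0.4035,0.9150)
member 9 (4-6): L=2.4390, (cx,cy)=(1.0000,0.0000)
member 10 (5-6): L=2.9819, (cx,cy)=(0.4172,-0.9088)
solve A·x = −loads:
  F[0-1] = -595.8185 N (compression)
  F[0-2] = -867.0251 N (compression)
  F[1-2] = +607.8176 N (tension)
  F[1-3] = +351.1250 N (tension)
  F[2-3] = -583.0992 N (compression)
  F[2-4] = -394.4564 N (compression)
  F[3-4] = +544.8674 N (tension)
  F[3-5] = -70.6018 N (compression)
  F[4-5] = +80.4703 N (tension)
  F[4-6] = +37.6372 N (tension)
  F[5-6] = -90.2169 N (compression)
  Rx@0 = +1141.3900 N
  Ry@0 = +528.8890 N
  Ry@6 = +81.9910 N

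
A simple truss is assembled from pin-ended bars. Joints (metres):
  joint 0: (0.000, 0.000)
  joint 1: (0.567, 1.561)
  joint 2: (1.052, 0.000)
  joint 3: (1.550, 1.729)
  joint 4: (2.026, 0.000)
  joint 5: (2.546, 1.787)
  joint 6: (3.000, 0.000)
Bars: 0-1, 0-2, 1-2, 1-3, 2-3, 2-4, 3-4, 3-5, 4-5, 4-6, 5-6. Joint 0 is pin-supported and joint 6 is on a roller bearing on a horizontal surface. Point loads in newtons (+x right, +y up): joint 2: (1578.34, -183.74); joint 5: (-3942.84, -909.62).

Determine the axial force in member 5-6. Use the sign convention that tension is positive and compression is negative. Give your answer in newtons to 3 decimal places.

N=7 nodes, M=11 members, R=3 reactions → 2N=14, M+R=14
member 0 (0-1): L=1.6608, (cx,cy)=(0.3414,0.9399)
member 1 (0-2): L=1.0520, (cx,cy)=(1.0000,0.0000)
member 2 (1-2): L=1.6346, (cx,cy)=(0.2967,-0.9550)
member 3 (1-3): L=0.9973, (cx,cy)=(0.9857,0.1685)
member 4 (2-3): L=1.7993, (cx,cy)=(0.2768,0.9609)
member 5 (2-4): L=0.9740, (cx,cy)=(1.0000,0.0000)
member 6 (3-4): L=1.7933, (cx,cy)=(0.2654,-0.9641)
member 7 (3-5): L=0.9977, (cx,cy)=(0.9983,0.0581)
member 8 (4-5): L=1.8611, (cx,cy)=(0.2794,0.9602)
member 9 (4-6): L=0.9740, (cx,cy)=(1.0000,0.0000)
member 10 (5-6): L=1.8438, (cx,cy)=(0.2462,-0.9692)
solve A·x = −loads:
  F[0-1] = -2772.1430 N (compression)
  F[0-2] = -1418.0776 N (compression)
  F[1-2] = +2430.0378 N (tension)
  F[1-3] = -1691.6083 N (compression)
  F[2-3] = -2223.7411 N (compression)
  F[2-4] = -1659.9304 N (compression)
  F[3-4] = +2336.5987 N (tension)
  F[3-5] = -2908.0280 N (compression)
  F[4-5] = -2346.2261 N (compression)
  F[4-6] = -384.1909 N (compression)
  F[5-6] = +1560.2628 N (tension)
  Rx@0 = +2364.5000 N
  Ry@0 = +2605.5827 N
  Ry@6 = -1512.2227 N

1560.263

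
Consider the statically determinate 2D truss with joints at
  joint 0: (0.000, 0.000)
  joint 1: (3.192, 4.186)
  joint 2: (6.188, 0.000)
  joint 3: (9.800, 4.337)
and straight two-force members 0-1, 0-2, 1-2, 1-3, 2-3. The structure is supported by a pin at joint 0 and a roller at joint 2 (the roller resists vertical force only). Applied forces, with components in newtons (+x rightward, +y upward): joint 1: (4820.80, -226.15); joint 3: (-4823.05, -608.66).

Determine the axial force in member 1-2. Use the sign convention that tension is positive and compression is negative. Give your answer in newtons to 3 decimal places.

N=4 nodes, M=5 members, R=3 reactions → 2N=8, M+R=8
member 0 (0-1): L=5.2642, (cx,cy)=(0.6064,0.7952)
member 1 (0-2): L=6.1880, (cx,cy)=(1.0000,0.0000)
member 2 (1-2): L=5.1477, (cx,cy)=(0.5820,-0.8132)
member 3 (1-3): L=6.6097, (cx,cy)=(0.9997,0.0228)
member 4 (2-3): L=5.6441, (cx,cy)=(0.6400,0.7684)
solve A·x = −loads:
  F[0-1] = +159.1741 N (tension)
  F[0-2] = -98.7674 N (compression)
  F[1-2] = -557.3971 N (compression)
  F[1-3] = -4401.0207 N (compression)
  F[2-3] = -661.2591 N (compression)
  Rx@0 = +2.2500 N
  Ry@0 = -126.5733 N
  Ry@2 = +961.3833 N

-557.397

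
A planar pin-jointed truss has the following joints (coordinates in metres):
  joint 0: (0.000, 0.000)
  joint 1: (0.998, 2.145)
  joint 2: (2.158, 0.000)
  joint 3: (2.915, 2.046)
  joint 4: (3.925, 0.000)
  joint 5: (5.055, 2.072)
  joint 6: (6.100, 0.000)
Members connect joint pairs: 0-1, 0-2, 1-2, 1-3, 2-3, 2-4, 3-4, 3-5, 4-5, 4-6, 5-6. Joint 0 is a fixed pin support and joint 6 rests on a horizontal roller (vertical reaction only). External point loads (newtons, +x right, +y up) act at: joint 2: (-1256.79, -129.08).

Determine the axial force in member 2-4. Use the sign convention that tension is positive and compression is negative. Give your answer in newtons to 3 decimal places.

71.086

N=7 nodes, M=11 members, R=3 reactions → 2N=14, M+R=14
member 0 (0-1): L=2.3658, (cx,cy)=(0.4218,0.9067)
member 1 (0-2): L=2.1580, (cx,cy)=(1.0000,0.0000)
member 2 (1-2): L=2.4386, (cx,cy)=(0.4757,-0.8796)
member 3 (1-3): L=1.9196, (cx,cy)=(0.9987,-0.0516)
member 4 (2-3): L=2.1816, (cx,cy)=(0.3470,0.9379)
member 5 (2-4): L=1.7670, (cx,cy)=(1.0000,0.0000)
member 6 (3-4): L=2.2817, (cx,cy)=(0.4426,-0.8967)
member 7 (3-5): L=2.1402, (cx,cy)=(0.9999,0.0121)
member 8 (4-5): L=2.3601, (cx,cy)=(0.4788,0.8779)
member 9 (4-6): L=2.1750, (cx,cy)=(1.0000,0.0000)
member 10 (5-6): L=2.3206, (cx,cy)=(0.4503,-0.8929)
solve A·x = −loads:
  F[0-1] = -92.0020 N (compression)
  F[0-2] = -1217.9795 N (compression)
  F[1-2] = +99.9004 N (tension)
  F[1-3] = -86.4470 N (compression)
  F[2-3] = +43.9362 N (tension)
  F[2-4] = +71.0860 N (tension)
  F[3-4] = -51.5794 N (compression)
  F[3-5] = -48.2580 N (compression)
  F[4-5] = +52.6820 N (tension)
  F[4-6] = +23.0307 N (tension)
  F[5-6] = -51.1437 N (compression)
  Rx@0 = +1256.7900 N
  Ry@0 = +83.4153 N
  Ry@6 = +45.6647 N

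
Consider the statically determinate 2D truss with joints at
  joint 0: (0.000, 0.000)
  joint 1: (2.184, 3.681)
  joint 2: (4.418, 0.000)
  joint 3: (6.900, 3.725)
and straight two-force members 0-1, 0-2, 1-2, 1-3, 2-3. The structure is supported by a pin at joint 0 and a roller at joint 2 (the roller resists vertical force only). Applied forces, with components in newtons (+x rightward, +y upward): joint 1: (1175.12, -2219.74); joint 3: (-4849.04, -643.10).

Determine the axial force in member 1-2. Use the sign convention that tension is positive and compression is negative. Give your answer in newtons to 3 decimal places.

1882.416

N=4 nodes, M=5 members, R=3 reactions → 2N=8, M+R=8
member 0 (0-1): L=4.2801, (cx,cy)=(0.5103,0.8600)
member 1 (0-2): L=4.4180, (cx,cy)=(1.0000,0.0000)
member 2 (1-2): L=4.3059, (cx,cy)=(0.5188,-0.8549)
member 3 (1-3): L=4.7162, (cx,cy)=(1.0000,0.0093)
member 4 (2-3): L=4.4762, (cx,cy)=(0.5545,0.8322)
solve A·x = −loads:
  F[0-1] = -4500.4635 N (compression)
  F[0-2] = -1377.4981 N (compression)
  F[1-2] = +1882.4162 N (tension)
  F[1-3] = -4448.3832 N (compression)
  F[2-3] = -722.9122 N (compression)
  Rx@0 = +3673.9200 N
  Ry@0 = +3870.4804 N
  Ry@2 = -1007.6404 N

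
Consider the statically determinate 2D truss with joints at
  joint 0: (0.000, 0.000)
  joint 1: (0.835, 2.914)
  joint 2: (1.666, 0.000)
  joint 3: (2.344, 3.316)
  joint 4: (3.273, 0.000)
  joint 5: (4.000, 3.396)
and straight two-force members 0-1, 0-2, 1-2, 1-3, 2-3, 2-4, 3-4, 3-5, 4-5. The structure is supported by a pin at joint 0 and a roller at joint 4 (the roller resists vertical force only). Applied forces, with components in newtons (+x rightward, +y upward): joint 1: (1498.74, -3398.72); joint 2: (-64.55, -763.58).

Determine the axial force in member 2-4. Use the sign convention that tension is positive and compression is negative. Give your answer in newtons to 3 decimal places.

N=6 nodes, M=9 members, R=3 reactions → 2N=12, M+R=12
member 0 (0-1): L=3.0313, (cx,cy)=(0.2755,0.9613)
member 1 (0-2): L=1.6660, (cx,cy)=(1.0000,0.0000)
member 2 (1-2): L=3.0302, (cx,cy)=(0.2742,-0.9617)
member 3 (1-3): L=1.5616, (cx,cy)=(0.9663,0.2574)
member 4 (2-3): L=3.3846, (cx,cy)=(0.2003,0.9797)
member 5 (2-4): L=1.6070, (cx,cy)=(1.0000,0.0000)
member 6 (3-4): L=3.4437, (cx,cy)=(0.2698,-0.9629)
member 7 (3-5): L=1.6579, (cx,cy)=(0.9988,0.0483)
member 8 (4-5): L=3.4729, (cx,cy)=(0.2093,0.9778)
solve A·x = −loads:
  F[0-1] = -1635.4774 N (compression)
  F[0-2] = +1884.7015 N (tension)
  F[1-2] = -2267.0880 N (compression)
  F[1-3] = -1373.8211 N (compression)
  F[2-3] = +3004.6518 N (tension)
  F[2-4] = +725.6330 N (tension)
  F[3-4] = -2689.8216 N (compression)
  F[3-5] = -0.0000 N (compression)
  F[4-5] = +0.0000 N (tension)
  Rx@0 = -1434.1900 N
  Ry@0 = +1572.2041 N
  Ry@4 = +2590.0959 N

725.633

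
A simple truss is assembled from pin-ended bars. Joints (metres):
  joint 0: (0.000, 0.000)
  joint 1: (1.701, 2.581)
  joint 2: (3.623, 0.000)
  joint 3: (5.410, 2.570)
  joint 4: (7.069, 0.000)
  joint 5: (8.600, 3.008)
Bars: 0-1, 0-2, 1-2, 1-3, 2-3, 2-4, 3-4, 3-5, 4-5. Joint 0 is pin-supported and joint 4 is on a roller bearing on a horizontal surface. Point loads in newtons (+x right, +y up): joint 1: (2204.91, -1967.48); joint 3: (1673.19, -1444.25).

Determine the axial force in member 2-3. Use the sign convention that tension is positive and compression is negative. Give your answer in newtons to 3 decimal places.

1880.427

N=6 nodes, M=9 members, R=3 reactions → 2N=12, M+R=12
member 0 (0-1): L=3.0911, (cx,cy)=(0.5503,0.8350)
member 1 (0-2): L=3.6230, (cx,cy)=(1.0000,0.0000)
member 2 (1-2): L=3.2180, (cx,cy)=(0.5973,-0.8020)
member 3 (1-3): L=3.7090, (cx,cy)=(1.0000,-0.0030)
member 4 (2-3): L=3.1302, (cx,cy)=(0.5709,0.8210)
member 5 (2-4): L=3.4460, (cx,cy)=(1.0000,0.0000)
member 6 (3-4): L=3.0590, (cx,cy)=(0.5423,-0.8402)
member 7 (3-5): L=3.2199, (cx,cy)=(0.9907,0.1360)
member 8 (4-5): L=3.3752, (cx,cy)=(0.4536,0.8912)
solve A·x = −loads:
  F[0-1] = -502.5842 N (compression)
  F[0-2] = +4154.6659 N (tension)
  F[1-2] = -1924.9325 N (compression)
  F[1-3] = -1331.7929 N (compression)
  F[2-3] = +1880.4271 N (tension)
  F[2-4] = +1931.4664 N (tension)
  F[3-4] = -3561.3387 N (compression)
  F[3-5] = -0.0000 N (compression)
  F[4-5] = +0.0000 N (tension)
  Rx@0 = -3878.1000 N
  Ry@0 = +419.6453 N
  Ry@4 = +2992.0847 N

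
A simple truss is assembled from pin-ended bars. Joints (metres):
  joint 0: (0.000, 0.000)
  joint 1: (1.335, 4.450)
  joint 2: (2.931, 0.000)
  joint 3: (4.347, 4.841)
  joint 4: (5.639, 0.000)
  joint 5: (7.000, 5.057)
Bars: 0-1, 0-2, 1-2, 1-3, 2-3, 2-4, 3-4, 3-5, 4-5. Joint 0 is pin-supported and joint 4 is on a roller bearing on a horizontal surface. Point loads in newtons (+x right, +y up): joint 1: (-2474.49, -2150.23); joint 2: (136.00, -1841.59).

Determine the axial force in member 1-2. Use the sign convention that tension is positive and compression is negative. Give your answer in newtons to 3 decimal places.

2512.276

N=6 nodes, M=9 members, R=3 reactions → 2N=12, M+R=12
member 0 (0-1): L=4.6459, (cx,cy)=(0.2873,0.9578)
member 1 (0-2): L=2.9310, (cx,cy)=(1.0000,0.0000)
member 2 (1-2): L=4.7275, (cx,cy)=(0.3376,-0.9413)
member 3 (1-3): L=3.0373, (cx,cy)=(0.9917,0.1287)
member 4 (2-3): L=5.0438, (cx,cy)=(0.2807,0.9598)
member 5 (2-4): L=2.7080, (cx,cy)=(1.0000,0.0000)
member 6 (3-4): L=5.0104, (cx,cy)=(0.2579,-0.9662)
member 7 (3-5): L=2.6618, (cx,cy)=(0.9967,0.0811)
member 8 (4-5): L=5.2369, (cx,cy)=(0.2599,0.9656)
solve A·x = −loads:
  F[0-1] = -4675.4755 N (compression)
  F[0-2] = -995.0020 N (compression)
  F[1-2] = +2512.2763 N (tension)
  F[1-3] = +285.2418 N (tension)
  F[2-3] = -545.1158 N (compression)
  F[2-4] = -129.8334 N (compression)
  F[3-4] = +503.5008 N (tension)
  F[3-5] = +0.0000 N (tension)
  F[4-5] = +0.0000 N (tension)
  Rx@0 = +2338.4900 N
  Ry@0 = +4478.2933 N
  Ry@4 = -486.4733 N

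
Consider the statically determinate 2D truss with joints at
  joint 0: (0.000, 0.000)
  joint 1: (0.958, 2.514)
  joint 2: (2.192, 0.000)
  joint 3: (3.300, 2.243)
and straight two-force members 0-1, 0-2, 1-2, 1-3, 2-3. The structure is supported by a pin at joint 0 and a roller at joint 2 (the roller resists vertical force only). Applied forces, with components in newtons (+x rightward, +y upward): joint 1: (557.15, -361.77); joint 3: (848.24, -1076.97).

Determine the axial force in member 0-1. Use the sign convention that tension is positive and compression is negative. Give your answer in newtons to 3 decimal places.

1977.297

N=4 nodes, M=5 members, R=3 reactions → 2N=8, M+R=8
member 0 (0-1): L=2.6903, (cx,cy)=(0.3561,0.9345)
member 1 (0-2): L=2.1920, (cx,cy)=(1.0000,0.0000)
member 2 (1-2): L=2.8005, (cx,cy)=(0.4406,-0.8977)
member 3 (1-3): L=2.3576, (cx,cy)=(0.9934,-0.1149)
member 4 (2-3): L=2.5017, (cx,cy)=(0.4429,0.8966)
solve A·x = −loads:
  F[0-1] = +1977.2968 N (tension)
  F[0-2] = +701.2982 N (tension)
  F[1-2] = -2629.5728 N (compression)
  F[1-3] = +1314.3257 N (tension)
  F[2-3] = -1032.7001 N (compression)
  Rx@0 = -1405.3900 N
  Ry@0 = -1847.6898 N
  Ry@2 = +3286.4298 N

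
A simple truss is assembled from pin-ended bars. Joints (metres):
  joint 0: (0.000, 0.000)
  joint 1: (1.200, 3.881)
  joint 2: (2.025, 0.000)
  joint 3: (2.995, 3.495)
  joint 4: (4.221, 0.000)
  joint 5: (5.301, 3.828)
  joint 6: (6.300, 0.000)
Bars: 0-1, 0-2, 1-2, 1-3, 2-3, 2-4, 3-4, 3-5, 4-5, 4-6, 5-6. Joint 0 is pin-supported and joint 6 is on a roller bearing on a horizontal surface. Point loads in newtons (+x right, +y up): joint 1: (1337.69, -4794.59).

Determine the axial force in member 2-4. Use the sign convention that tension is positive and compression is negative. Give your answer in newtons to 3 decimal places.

N=7 nodes, M=11 members, R=3 reactions → 2N=14, M+R=14
member 0 (0-1): L=4.0623, (cx,cy)=(0.2954,0.9554)
member 1 (0-2): L=2.0250, (cx,cy)=(1.0000,0.0000)
member 2 (1-2): L=3.9677, (cx,cy)=(0.2079,-0.9781)
member 3 (1-3): L=1.8360, (cx,cy)=(0.9777,-0.2102)
member 4 (2-3): L=3.6271, (cx,cy)=(0.2674,0.9636)
member 5 (2-4): L=2.1960, (cx,cy)=(1.0000,0.0000)
member 6 (3-4): L=3.7038, (cx,cy)=(0.3310,-0.9436)
member 7 (3-5): L=2.3299, (cx,cy)=(0.9897,0.1429)
member 8 (4-5): L=3.9774, (cx,cy)=(0.2715,0.9624)
member 9 (4-6): L=2.0790, (cx,cy)=(1.0000,0.0000)
member 10 (5-6): L=3.9562, (cx,cy)=(0.2525,-0.9676)
solve A·x = −loads:
  F[0-1] = -3200.0835 N (compression)
  F[0-2] = +2282.9954 N (tension)
  F[1-2] = -1335.2626 N (compression)
  F[1-3] = -2051.1997 N (compression)
  F[2-3] = +1355.4486 N (tension)
  F[2-4] = +1642.8684 N (tension)
  F[3-4] = -1991.6295 N (compression)
  F[3-5] = -993.8184 N (compression)
  F[4-5] = +1952.7194 N (tension)
  F[4-6] = +453.3901 N (tension)
  F[5-6] = -1795.5014 N (compression)
  Rx@0 = -1337.6900 N
  Ry@0 = +3057.2753 N
  Ry@6 = +1737.3147 N

1642.868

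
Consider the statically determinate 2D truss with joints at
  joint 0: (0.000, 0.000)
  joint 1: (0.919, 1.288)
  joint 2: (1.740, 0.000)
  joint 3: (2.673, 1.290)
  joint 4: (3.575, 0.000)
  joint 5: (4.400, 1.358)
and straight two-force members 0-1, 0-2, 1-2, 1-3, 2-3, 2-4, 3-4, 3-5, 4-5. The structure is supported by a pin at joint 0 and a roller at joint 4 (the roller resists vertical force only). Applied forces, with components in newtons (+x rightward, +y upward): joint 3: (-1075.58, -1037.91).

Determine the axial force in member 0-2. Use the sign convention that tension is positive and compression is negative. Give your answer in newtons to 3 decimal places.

N=6 nodes, M=9 members, R=3 reactions → 2N=12, M+R=12
member 0 (0-1): L=1.5822, (cx,cy)=(0.5808,0.8140)
member 1 (0-2): L=1.7400, (cx,cy)=(1.0000,0.0000)
member 2 (1-2): L=1.5274, (cx,cy)=(0.5375,-0.8433)
member 3 (1-3): L=1.7540, (cx,cy)=(1.0000,0.0011)
member 4 (2-3): L=1.5920, (cx,cy)=(0.5860,0.8103)
member 5 (2-4): L=1.8350, (cx,cy)=(1.0000,0.0000)
member 6 (3-4): L=1.5741, (cx,cy)=(0.5730,-0.8195)
member 7 (3-5): L=1.7283, (cx,cy)=(0.9992,0.0393)
member 8 (4-5): L=1.5890, (cx,cy)=(0.5192,0.8546)
solve A·x = −loads:
  F[0-1] = -798.4745 N (compression)
  F[0-2] = -611.8103 N (compression)
  F[1-2] = +769.6155 N (tension)
  F[1-3] = -877.4469 N (compression)
  F[2-3] = -800.9359 N (compression)
  F[2-4] = +271.2474 N (tension)
  F[3-4] = -473.3516 N (compression)
  F[3-5] = +0.0000 N (tension)
  F[4-5] = -0.0000 N (compression)
  Rx@0 = +1075.5800 N
  Ry@0 = +649.9841 N
  Ry@4 = +387.9259 N

-611.810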